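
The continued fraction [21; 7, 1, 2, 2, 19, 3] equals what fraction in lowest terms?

Fold from the inside: start with 3/1.
  19 + 1/3 = 58/3
  2 + 3/58 = 119/58
  2 + 58/119 = 296/119
  1 + 119/296 = 415/296
  7 + 296/415 = 3201/415
  21 + 415/3201 = 67636/3201

67636/3201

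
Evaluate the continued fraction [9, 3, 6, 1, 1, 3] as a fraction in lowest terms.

1351/145

Using pₖ = aₖpₖ₋₁ + pₖ₋₂ and qₖ = aₖqₖ₋₁ + qₖ₋₂:
  k=0: a=9, p=9, q=1
  k=1: a=3, p=28, q=3
  k=2: a=6, p=177, q=19
  k=3: a=1, p=205, q=22
  k=4: a=1, p=382, q=41
  k=5: a=3, p=1351, q=145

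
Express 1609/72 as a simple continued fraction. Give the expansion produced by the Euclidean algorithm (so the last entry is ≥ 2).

[22; 2, 1, 7, 3]

1609 = 22·72 + 25
72 = 2·25 + 22
25 = 1·22 + 3
22 = 7·3 + 1
3 = 3·1 + 0  (stop)
So 1609/72 = [22; 2, 1, 7, 3].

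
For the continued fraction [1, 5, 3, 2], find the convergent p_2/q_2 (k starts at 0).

Using pₖ = aₖpₖ₋₁ + pₖ₋₂, qₖ = aₖqₖ₋₁ + qₖ₋₂ (with p₋₁=1, p₋₂=0, q₋₁=0, q₋₂=1):
  k=0: a=1, p=1, q=1
  k=1: a=5, p=6, q=5
  k=2: a=3, p=19, q=16

19/16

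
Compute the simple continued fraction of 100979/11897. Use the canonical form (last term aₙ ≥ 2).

[8; 2, 19, 1, 16, 8, 2]

100979 = 8×11897 + 5803
11897 = 2×5803 + 291
5803 = 19×291 + 274
291 = 1×274 + 17
274 = 16×17 + 2
17 = 8×2 + 1
2 = 2×1 + 0  (stop)
So 100979/11897 = [8; 2, 19, 1, 16, 8, 2].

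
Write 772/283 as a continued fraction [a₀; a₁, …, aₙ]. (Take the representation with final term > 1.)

772 = 2*283 + 206
283 = 1*206 + 77
206 = 2*77 + 52
77 = 1*52 + 25
52 = 2*25 + 2
25 = 12*2 + 1
2 = 2*1 + 0  (stop)
So 772/283 = [2; 1, 2, 1, 2, 12, 2].

[2; 1, 2, 1, 2, 12, 2]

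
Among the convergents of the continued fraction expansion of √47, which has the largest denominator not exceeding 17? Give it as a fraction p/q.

√47 = [6; 1, 5, 1, 12, …] (period length 4).
Convergents:
  p_0/q_0 = 6/1
  p_1/q_1 = 7/1
  p_2/q_2 = 41/6
  p_3/q_3 = 48/7
  p_4/q_4 = 617/90
q_3 = 7 ≤ 17 < 90 = q_4, so the answer is 48/7.

48/7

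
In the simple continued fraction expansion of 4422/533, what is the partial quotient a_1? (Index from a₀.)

3

4422 = 8·533 + 158   →  a_0 = 8
533 = 3·158 + 59   →  a_1 = 3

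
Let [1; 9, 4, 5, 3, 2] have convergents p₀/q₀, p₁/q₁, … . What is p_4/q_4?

686/619

Using pₖ = aₖpₖ₋₁ + pₖ₋₂, qₖ = aₖqₖ₋₁ + qₖ₋₂ (with p₋₁=1, p₋₂=0, q₋₁=0, q₋₂=1):
  k=0: a=1, p=1, q=1
  k=1: a=9, p=10, q=9
  k=2: a=4, p=41, q=37
  k=3: a=5, p=215, q=194
  k=4: a=3, p=686, q=619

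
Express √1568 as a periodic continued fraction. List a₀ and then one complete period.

[39; 1, 1, 2, 19, 2, 1, 1, 78]

a₀ = ⌊√1568⌋ = 39.
With m₀=0, d₀=1 and mₖ₊₁ = dₖaₖ − mₖ, dₖ₊₁ = (n − mₖ₊₁²)/dₖ, aₖ₊₁ = ⌊(a₀+mₖ₊₁)/dₖ₊₁⌋:
  k=1: m=39, d=47, a=1
  k=2: m=8, d=32, a=1
  k=3: m=24, d=31, a=2
  k=4: m=38, d=4, a=19
  k=5: m=38, d=31, a=2
  k=6: m=24, d=32, a=1
  k=7: m=8, d=47, a=1
  k=8: m=39, d=1, a=78
d=1 and a=2a₀=78 at k=8, so the next step gives (m, d) = (39, 47) again — its k=1 value — and the period has length 8.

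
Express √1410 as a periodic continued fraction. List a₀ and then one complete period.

a₀ = ⌊√1410⌋ = 37.
With m₀=0, d₀=1 and mₖ₊₁ = dₖaₖ − mₖ, dₖ₊₁ = (n − mₖ₊₁²)/dₖ, aₖ₊₁ = ⌊(a₀+mₖ₊₁)/dₖ₊₁⌋:
  k=1: m=37, d=41, a=1
  k=2: m=4, d=34, a=1
  k=3: m=30, d=15, a=4
  k=4: m=30, d=34, a=1
  k=5: m=4, d=41, a=1
  k=6: m=37, d=1, a=74
d=1 and a=2a₀=74 at k=6, so the next step gives (m, d) = (37, 41) again — its k=1 value — and the period has length 6.

[37; 1, 1, 4, 1, 1, 74]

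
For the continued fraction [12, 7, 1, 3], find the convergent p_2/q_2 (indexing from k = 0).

Using pₖ = aₖpₖ₋₁ + pₖ₋₂, qₖ = aₖqₖ₋₁ + qₖ₋₂ (with p₋₁=1, p₋₂=0, q₋₁=0, q₋₂=1):
  k=0: a=12, p=12, q=1
  k=1: a=7, p=85, q=7
  k=2: a=1, p=97, q=8

97/8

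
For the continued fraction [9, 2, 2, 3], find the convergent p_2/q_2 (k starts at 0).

47/5

Using pₖ = aₖpₖ₋₁ + pₖ₋₂, qₖ = aₖqₖ₋₁ + qₖ₋₂ (with p₋₁=1, p₋₂=0, q₋₁=0, q₋₂=1):
  k=0: a=9, p=9, q=1
  k=1: a=2, p=19, q=2
  k=2: a=2, p=47, q=5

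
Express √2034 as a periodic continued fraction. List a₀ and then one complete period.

[45; 10, 90]

a₀ = ⌊√2034⌋ = 45.
With m₀=0, d₀=1 and mₖ₊₁ = dₖaₖ − mₖ, dₖ₊₁ = (n − mₖ₊₁²)/dₖ, aₖ₊₁ = ⌊(a₀+mₖ₊₁)/dₖ₊₁⌋:
  k=1: m=45, d=9, a=10
  k=2: m=45, d=1, a=90
d=1 and a=2a₀=90 at k=2, so the next step gives (m, d) = (45, 9) again — its k=1 value — and the period has length 2.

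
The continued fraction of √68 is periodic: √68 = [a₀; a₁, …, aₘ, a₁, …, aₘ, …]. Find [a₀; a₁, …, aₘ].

[8; 4, 16]

a₀ = ⌊√68⌋ = 8.
With m₀=0, d₀=1 and mₖ₊₁ = dₖaₖ − mₖ, dₖ₊₁ = (n − mₖ₊₁²)/dₖ, aₖ₊₁ = ⌊(a₀+mₖ₊₁)/dₖ₊₁⌋:
  k=1: m=8, d=4, a=4
  k=2: m=8, d=1, a=16
d=1 and a=2a₀=16 at k=2, so the next step gives (m, d) = (8, 4) again — its k=1 value — and the period has length 2.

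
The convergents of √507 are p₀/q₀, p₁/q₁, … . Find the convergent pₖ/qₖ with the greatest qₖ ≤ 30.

√507 = [22; 1, 1, 14, 1, 1, 44, …] (period length 6).
Convergents:
  p_0/q_0 = 22/1
  p_1/q_1 = 23/1
  p_2/q_2 = 45/2
  p_3/q_3 = 653/29
  p_4/q_4 = 698/31
q_3 = 29 ≤ 30 < 31 = q_4, so the answer is 653/29.

653/29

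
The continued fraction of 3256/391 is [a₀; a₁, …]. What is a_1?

3256 = 8·391 + 128   →  a_0 = 8
391 = 3·128 + 7   →  a_1 = 3

3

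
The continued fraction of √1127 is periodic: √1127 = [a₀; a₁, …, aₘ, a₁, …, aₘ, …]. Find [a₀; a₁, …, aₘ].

[33; 1, 1, 3, 33, 3, 1, 1, 66]

a₀ = ⌊√1127⌋ = 33.
With m₀=0, d₀=1 and mₖ₊₁ = dₖaₖ − mₖ, dₖ₊₁ = (n − mₖ₊₁²)/dₖ, aₖ₊₁ = ⌊(a₀+mₖ₊₁)/dₖ₊₁⌋:
  k=1: m=33, d=38, a=1
  k=2: m=5, d=29, a=1
  k=3: m=24, d=19, a=3
  k=4: m=33, d=2, a=33
  k=5: m=33, d=19, a=3
  k=6: m=24, d=29, a=1
  k=7: m=5, d=38, a=1
  k=8: m=33, d=1, a=66
d=1 and a=2a₀=66 at k=8, so the next step gives (m, d) = (33, 38) again — its k=1 value — and the period has length 8.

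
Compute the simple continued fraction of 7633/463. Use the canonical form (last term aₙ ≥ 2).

[16; 2, 17, 3, 4]

7633 = 16·463 + 225
463 = 2·225 + 13
225 = 17·13 + 4
13 = 3·4 + 1
4 = 4·1 + 0  (stop)
So 7633/463 = [16; 2, 17, 3, 4].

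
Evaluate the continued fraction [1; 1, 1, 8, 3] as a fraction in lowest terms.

81/53

Using pₖ = aₖpₖ₋₁ + pₖ₋₂ and qₖ = aₖqₖ₋₁ + qₖ₋₂:
  k=0: a=1, p=1, q=1
  k=1: a=1, p=2, q=1
  k=2: a=1, p=3, q=2
  k=3: a=8, p=26, q=17
  k=4: a=3, p=81, q=53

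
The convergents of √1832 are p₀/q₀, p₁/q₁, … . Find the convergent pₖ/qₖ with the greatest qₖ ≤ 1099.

22899/535

√1832 = [42; 1, 4, 21, 4, 1, 84, …] (period length 6).
Convergents:
  p_0/q_0 = 42/1
  p_1/q_1 = 43/1
  p_2/q_2 = 214/5
  p_3/q_3 = 4537/106
  p_4/q_4 = 18362/429
  p_5/q_5 = 22899/535
  p_6/q_6 = 1941878/45369
q_5 = 535 ≤ 1099 < 45369 = q_6, so the answer is 22899/535.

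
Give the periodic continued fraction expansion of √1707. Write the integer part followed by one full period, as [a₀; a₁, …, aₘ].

a₀ = ⌊√1707⌋ = 41.
With m₀=0, d₀=1 and mₖ₊₁ = dₖaₖ − mₖ, dₖ₊₁ = (n − mₖ₊₁²)/dₖ, aₖ₊₁ = ⌊(a₀+mₖ₊₁)/dₖ₊₁⌋:
  k=1: m=41, d=26, a=3
  k=2: m=37, d=13, a=6
  k=3: m=41, d=2, a=41
  k=4: m=41, d=13, a=6
  k=5: m=37, d=26, a=3
  k=6: m=41, d=1, a=82
d=1 and a=2a₀=82 at k=6, so the next step gives (m, d) = (41, 26) again — its k=1 value — and the period has length 6.

[41; 3, 6, 41, 6, 3, 82]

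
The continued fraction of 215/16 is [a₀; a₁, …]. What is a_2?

215 = 13·16 + 7   →  a_0 = 13
16 = 2·7 + 2   →  a_1 = 2
7 = 3·2 + 1   →  a_2 = 3

3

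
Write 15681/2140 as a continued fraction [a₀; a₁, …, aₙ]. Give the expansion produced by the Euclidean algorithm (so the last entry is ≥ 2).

15681 = 7*2140 + 701
2140 = 3*701 + 37
701 = 18*37 + 35
37 = 1*35 + 2
35 = 17*2 + 1
2 = 2*1 + 0  (stop)
So 15681/2140 = [7; 3, 18, 1, 17, 2].

[7; 3, 18, 1, 17, 2]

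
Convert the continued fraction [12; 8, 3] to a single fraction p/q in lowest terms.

303/25

Using pₖ = aₖpₖ₋₁ + pₖ₋₂ and qₖ = aₖqₖ₋₁ + qₖ₋₂:
  k=0: a=12, p=12, q=1
  k=1: a=8, p=97, q=8
  k=2: a=3, p=303, q=25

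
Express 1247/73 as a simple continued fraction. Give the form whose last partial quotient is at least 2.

[17; 12, 6]

1247 = 17·73 + 6
73 = 12·6 + 1
6 = 6·1 + 0  (stop)
So 1247/73 = [17; 12, 6].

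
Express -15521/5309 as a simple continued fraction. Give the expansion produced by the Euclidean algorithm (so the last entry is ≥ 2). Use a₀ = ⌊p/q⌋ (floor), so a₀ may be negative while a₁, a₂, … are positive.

[-3; 13, 13, 10, 3]

-15521 = -3×5309 + 406
5309 = 13×406 + 31
406 = 13×31 + 3
31 = 10×3 + 1
3 = 3×1 + 0  (stop)
So -15521/5309 = [-3; 13, 13, 10, 3].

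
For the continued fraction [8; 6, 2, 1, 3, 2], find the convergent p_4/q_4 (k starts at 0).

571/70

Using pₖ = aₖpₖ₋₁ + pₖ₋₂, qₖ = aₖqₖ₋₁ + qₖ₋₂ (with p₋₁=1, p₋₂=0, q₋₁=0, q₋₂=1):
  k=0: a=8, p=8, q=1
  k=1: a=6, p=49, q=6
  k=2: a=2, p=106, q=13
  k=3: a=1, p=155, q=19
  k=4: a=3, p=571, q=70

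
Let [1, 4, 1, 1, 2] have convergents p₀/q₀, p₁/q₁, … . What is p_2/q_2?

6/5

Using pₖ = aₖpₖ₋₁ + pₖ₋₂, qₖ = aₖqₖ₋₁ + qₖ₋₂ (with p₋₁=1, p₋₂=0, q₋₁=0, q₋₂=1):
  k=0: a=1, p=1, q=1
  k=1: a=4, p=5, q=4
  k=2: a=1, p=6, q=5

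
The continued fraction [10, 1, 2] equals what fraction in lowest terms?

Fold from the inside: start with 2/1.
  1 + 1/2 = 3/2
  10 + 2/3 = 32/3

32/3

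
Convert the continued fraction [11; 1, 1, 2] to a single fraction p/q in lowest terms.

Fold from the inside: start with 2/1.
  1 + 1/2 = 3/2
  1 + 2/3 = 5/3
  11 + 3/5 = 58/5

58/5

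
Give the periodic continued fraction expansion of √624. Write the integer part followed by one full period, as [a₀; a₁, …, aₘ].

a₀ = ⌊√624⌋ = 24.
With m₀=0, d₀=1 and mₖ₊₁ = dₖaₖ − mₖ, dₖ₊₁ = (n − mₖ₊₁²)/dₖ, aₖ₊₁ = ⌊(a₀+mₖ₊₁)/dₖ₊₁⌋:
  k=1: m=24, d=48, a=1
  k=2: m=24, d=1, a=48
d=1 and a=2a₀=48 at k=2, so the next step gives (m, d) = (24, 48) again — its k=1 value — and the period has length 2.

[24; 1, 48]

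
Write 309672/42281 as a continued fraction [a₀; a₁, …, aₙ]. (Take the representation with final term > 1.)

309672 = 7·42281 + 13705
42281 = 3·13705 + 1166
13705 = 11·1166 + 879
1166 = 1·879 + 287
879 = 3·287 + 18
287 = 15·18 + 17
18 = 1·17 + 1
17 = 17·1 + 0  (stop)
So 309672/42281 = [7; 3, 11, 1, 3, 15, 1, 17].

[7; 3, 11, 1, 3, 15, 1, 17]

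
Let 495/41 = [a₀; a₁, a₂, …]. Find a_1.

13

495 = 12·41 + 3   →  a_0 = 12
41 = 13·3 + 2   →  a_1 = 13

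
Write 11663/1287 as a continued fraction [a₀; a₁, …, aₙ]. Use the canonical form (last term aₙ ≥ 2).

[9; 16, 11, 2, 3]

11663 = 9*1287 + 80
1287 = 16*80 + 7
80 = 11*7 + 3
7 = 2*3 + 1
3 = 3*1 + 0  (stop)
So 11663/1287 = [9; 16, 11, 2, 3].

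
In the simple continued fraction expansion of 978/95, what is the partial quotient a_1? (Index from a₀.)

3

978 = 10·95 + 28   →  a_0 = 10
95 = 3·28 + 11   →  a_1 = 3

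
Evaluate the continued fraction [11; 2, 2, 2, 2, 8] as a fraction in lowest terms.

Using pₖ = aₖpₖ₋₁ + pₖ₋₂ and qₖ = aₖqₖ₋₁ + qₖ₋₂:
  k=0: a=11, p=11, q=1
  k=1: a=2, p=23, q=2
  k=2: a=2, p=57, q=5
  k=3: a=2, p=137, q=12
  k=4: a=2, p=331, q=29
  k=5: a=8, p=2785, q=244

2785/244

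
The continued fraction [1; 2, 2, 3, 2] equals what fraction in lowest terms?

55/39

Fold from the inside: start with 2/1.
  3 + 1/2 = 7/2
  2 + 2/7 = 16/7
  2 + 7/16 = 39/16
  1 + 16/39 = 55/39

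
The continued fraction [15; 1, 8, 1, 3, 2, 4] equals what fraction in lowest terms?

Fold from the inside: start with 4/1.
  2 + 1/4 = 9/4
  3 + 4/9 = 31/9
  1 + 9/31 = 40/31
  8 + 31/40 = 351/40
  1 + 40/351 = 391/351
  15 + 351/391 = 6216/391

6216/391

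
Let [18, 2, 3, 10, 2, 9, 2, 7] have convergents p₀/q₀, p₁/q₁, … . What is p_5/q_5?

Using pₖ = aₖpₖ₋₁ + pₖ₋₂, qₖ = aₖqₖ₋₁ + qₖ₋₂ (with p₋₁=1, p₋₂=0, q₋₁=0, q₋₂=1):
  k=0: a=18, p=18, q=1
  k=1: a=2, p=37, q=2
  k=2: a=3, p=129, q=7
  k=3: a=10, p=1327, q=72
  k=4: a=2, p=2783, q=151
  k=5: a=9, p=26374, q=1431

26374/1431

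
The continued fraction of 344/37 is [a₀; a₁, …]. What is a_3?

1

344 = 9·37 + 11   →  a_0 = 9
37 = 3·11 + 4   →  a_1 = 3
11 = 2·4 + 3   →  a_2 = 2
4 = 1·3 + 1   →  a_3 = 1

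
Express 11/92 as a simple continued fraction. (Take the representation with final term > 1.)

11 = 0*92 + 11
92 = 8*11 + 4
11 = 2*4 + 3
4 = 1*3 + 1
3 = 3*1 + 0  (stop)
So 11/92 = [0; 8, 2, 1, 3].

[0; 8, 2, 1, 3]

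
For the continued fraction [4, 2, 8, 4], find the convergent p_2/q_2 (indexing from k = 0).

Using pₖ = aₖpₖ₋₁ + pₖ₋₂, qₖ = aₖqₖ₋₁ + qₖ₋₂ (with p₋₁=1, p₋₂=0, q₋₁=0, q₋₂=1):
  k=0: a=4, p=4, q=1
  k=1: a=2, p=9, q=2
  k=2: a=8, p=76, q=17

76/17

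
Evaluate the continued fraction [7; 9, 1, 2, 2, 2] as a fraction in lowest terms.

Using pₖ = aₖpₖ₋₁ + pₖ₋₂ and qₖ = aₖqₖ₋₁ + qₖ₋₂:
  k=0: a=7, p=7, q=1
  k=1: a=9, p=64, q=9
  k=2: a=1, p=71, q=10
  k=3: a=2, p=206, q=29
  k=4: a=2, p=483, q=68
  k=5: a=2, p=1172, q=165

1172/165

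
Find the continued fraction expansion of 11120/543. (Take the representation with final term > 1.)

[20; 2, 11, 3, 3, 2]

11120 = 20·543 + 260
543 = 2·260 + 23
260 = 11·23 + 7
23 = 3·7 + 2
7 = 3·2 + 1
2 = 2·1 + 0  (stop)
So 11120/543 = [20; 2, 11, 3, 3, 2].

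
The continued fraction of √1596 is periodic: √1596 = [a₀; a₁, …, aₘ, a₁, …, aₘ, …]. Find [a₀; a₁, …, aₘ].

a₀ = ⌊√1596⌋ = 39.

[39; 1, 18, 1, 78]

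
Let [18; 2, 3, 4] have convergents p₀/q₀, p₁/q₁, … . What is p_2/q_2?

129/7

Using pₖ = aₖpₖ₋₁ + pₖ₋₂, qₖ = aₖqₖ₋₁ + qₖ₋₂ (with p₋₁=1, p₋₂=0, q₋₁=0, q₋₂=1):
  k=0: a=18, p=18, q=1
  k=1: a=2, p=37, q=2
  k=2: a=3, p=129, q=7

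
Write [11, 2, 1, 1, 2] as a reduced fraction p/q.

148/13

Fold from the inside: start with 2/1.
  1 + 1/2 = 3/2
  1 + 2/3 = 5/3
  2 + 3/5 = 13/5
  11 + 5/13 = 148/13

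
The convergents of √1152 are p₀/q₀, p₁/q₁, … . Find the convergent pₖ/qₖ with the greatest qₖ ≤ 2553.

√1152 = [33; 1, 15, 1, 66, …] (period length 4).
Convergents:
  p_0/q_0 = 33/1
  p_1/q_1 = 34/1
  p_2/q_2 = 543/16
  p_3/q_3 = 577/17
  p_4/q_4 = 38625/1138
  p_5/q_5 = 39202/1155
  p_6/q_6 = 626655/18463
q_5 = 1155 ≤ 2553 < 18463 = q_6, so the answer is 39202/1155.

39202/1155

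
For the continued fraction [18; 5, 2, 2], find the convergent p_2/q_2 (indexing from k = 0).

200/11

Using pₖ = aₖpₖ₋₁ + pₖ₋₂, qₖ = aₖqₖ₋₁ + qₖ₋₂ (with p₋₁=1, p₋₂=0, q₋₁=0, q₋₂=1):
  k=0: a=18, p=18, q=1
  k=1: a=5, p=91, q=5
  k=2: a=2, p=200, q=11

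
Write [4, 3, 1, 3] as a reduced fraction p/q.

Fold from the inside: start with 3/1.
  1 + 1/3 = 4/3
  3 + 3/4 = 15/4
  4 + 4/15 = 64/15

64/15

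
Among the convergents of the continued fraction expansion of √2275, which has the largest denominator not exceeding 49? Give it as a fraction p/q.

√2275 = [47; 1, 2, 3, 2, 1, 94, …] (period length 6).
Convergents:
  p_0/q_0 = 47/1
  p_1/q_1 = 48/1
  p_2/q_2 = 143/3
  p_3/q_3 = 477/10
  p_4/q_4 = 1097/23
  p_5/q_5 = 1574/33
  p_6/q_6 = 149053/3125
q_5 = 33 ≤ 49 < 3125 = q_6, so the answer is 1574/33.

1574/33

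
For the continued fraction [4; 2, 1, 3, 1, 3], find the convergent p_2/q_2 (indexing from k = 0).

13/3

Using pₖ = aₖpₖ₋₁ + pₖ₋₂, qₖ = aₖqₖ₋₁ + qₖ₋₂ (with p₋₁=1, p₋₂=0, q₋₁=0, q₋₂=1):
  k=0: a=4, p=4, q=1
  k=1: a=2, p=9, q=2
  k=2: a=1, p=13, q=3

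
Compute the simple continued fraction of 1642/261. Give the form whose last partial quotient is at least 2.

1642 = 6*261 + 76
261 = 3*76 + 33
76 = 2*33 + 10
33 = 3*10 + 3
10 = 3*3 + 1
3 = 3*1 + 0  (stop)
So 1642/261 = [6; 3, 2, 3, 3, 3].

[6; 3, 2, 3, 3, 3]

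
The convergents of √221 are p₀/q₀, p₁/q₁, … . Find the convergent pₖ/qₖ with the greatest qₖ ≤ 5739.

49727/3345

√221 = [14; 1, 6, 2, 6, 1, 28, …] (period length 6).
Convergents:
  p_0/q_0 = 14/1
  p_1/q_1 = 15/1
  p_2/q_2 = 104/7
  p_3/q_3 = 223/15
  p_4/q_4 = 1442/97
  p_5/q_5 = 1665/112
  p_6/q_6 = 48062/3233
  p_7/q_7 = 49727/3345
  p_8/q_8 = 346424/23303
q_7 = 3345 ≤ 5739 < 23303 = q_8, so the answer is 49727/3345.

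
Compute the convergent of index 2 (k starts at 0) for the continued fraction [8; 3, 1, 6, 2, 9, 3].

Using pₖ = aₖpₖ₋₁ + pₖ₋₂, qₖ = aₖqₖ₋₁ + qₖ₋₂ (with p₋₁=1, p₋₂=0, q₋₁=0, q₋₂=1):
  k=0: a=8, p=8, q=1
  k=1: a=3, p=25, q=3
  k=2: a=1, p=33, q=4

33/4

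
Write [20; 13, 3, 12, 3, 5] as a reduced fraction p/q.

Fold from the inside: start with 5/1.
  3 + 1/5 = 16/5
  12 + 5/16 = 197/16
  3 + 16/197 = 607/197
  13 + 197/607 = 8088/607
  20 + 607/8088 = 162367/8088

162367/8088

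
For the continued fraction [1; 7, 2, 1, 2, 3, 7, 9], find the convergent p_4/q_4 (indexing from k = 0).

67/59

Using pₖ = aₖpₖ₋₁ + pₖ₋₂, qₖ = aₖqₖ₋₁ + qₖ₋₂ (with p₋₁=1, p₋₂=0, q₋₁=0, q₋₂=1):
  k=0: a=1, p=1, q=1
  k=1: a=7, p=8, q=7
  k=2: a=2, p=17, q=15
  k=3: a=1, p=25, q=22
  k=4: a=2, p=67, q=59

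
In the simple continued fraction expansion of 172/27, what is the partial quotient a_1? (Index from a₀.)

2

172 = 6·27 + 10   →  a_0 = 6
27 = 2·10 + 7   →  a_1 = 2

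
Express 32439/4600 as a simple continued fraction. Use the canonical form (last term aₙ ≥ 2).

32439 = 7*4600 + 239
4600 = 19*239 + 59
239 = 4*59 + 3
59 = 19*3 + 2
3 = 1*2 + 1
2 = 2*1 + 0  (stop)
So 32439/4600 = [7; 19, 4, 19, 1, 2].

[7; 19, 4, 19, 1, 2]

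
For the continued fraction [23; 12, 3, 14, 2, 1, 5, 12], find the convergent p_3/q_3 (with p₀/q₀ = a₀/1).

12233/530

Using pₖ = aₖpₖ₋₁ + pₖ₋₂, qₖ = aₖqₖ₋₁ + qₖ₋₂ (with p₋₁=1, p₋₂=0, q₋₁=0, q₋₂=1):
  k=0: a=23, p=23, q=1
  k=1: a=12, p=277, q=12
  k=2: a=3, p=854, q=37
  k=3: a=14, p=12233, q=530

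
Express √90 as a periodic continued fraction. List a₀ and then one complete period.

[9; 2, 18]

a₀ = ⌊√90⌋ = 9.
With m₀=0, d₀=1 and mₖ₊₁ = dₖaₖ − mₖ, dₖ₊₁ = (n − mₖ₊₁²)/dₖ, aₖ₊₁ = ⌊(a₀+mₖ₊₁)/dₖ₊₁⌋:
  k=1: m=9, d=9, a=2
  k=2: m=9, d=1, a=18
d=1 and a=2a₀=18 at k=2, so the next step gives (m, d) = (9, 9) again — its k=1 value — and the period has length 2.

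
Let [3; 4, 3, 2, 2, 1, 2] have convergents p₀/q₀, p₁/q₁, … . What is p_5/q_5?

333/103

Using pₖ = aₖpₖ₋₁ + pₖ₋₂, qₖ = aₖqₖ₋₁ + qₖ₋₂ (with p₋₁=1, p₋₂=0, q₋₁=0, q₋₂=1):
  k=0: a=3, p=3, q=1
  k=1: a=4, p=13, q=4
  k=2: a=3, p=42, q=13
  k=3: a=2, p=97, q=30
  k=4: a=2, p=236, q=73
  k=5: a=1, p=333, q=103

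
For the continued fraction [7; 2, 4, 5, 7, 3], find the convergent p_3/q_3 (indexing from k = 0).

Using pₖ = aₖpₖ₋₁ + pₖ₋₂, qₖ = aₖqₖ₋₁ + qₖ₋₂ (with p₋₁=1, p₋₂=0, q₋₁=0, q₋₂=1):
  k=0: a=7, p=7, q=1
  k=1: a=2, p=15, q=2
  k=2: a=4, p=67, q=9
  k=3: a=5, p=350, q=47

350/47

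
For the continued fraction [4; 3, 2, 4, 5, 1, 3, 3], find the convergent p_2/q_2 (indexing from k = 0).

Using pₖ = aₖpₖ₋₁ + pₖ₋₂, qₖ = aₖqₖ₋₁ + qₖ₋₂ (with p₋₁=1, p₋₂=0, q₋₁=0, q₋₂=1):
  k=0: a=4, p=4, q=1
  k=1: a=3, p=13, q=3
  k=2: a=2, p=30, q=7

30/7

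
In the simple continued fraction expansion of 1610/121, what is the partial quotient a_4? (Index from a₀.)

1610 = 13·121 + 37   →  a_0 = 13
121 = 3·37 + 10   →  a_1 = 3
37 = 3·10 + 7   →  a_2 = 3
10 = 1·7 + 3   →  a_3 = 1
7 = 2·3 + 1   →  a_4 = 2

2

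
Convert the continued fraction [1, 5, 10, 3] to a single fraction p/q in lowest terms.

189/158

Using pₖ = aₖpₖ₋₁ + pₖ₋₂ and qₖ = aₖqₖ₋₁ + qₖ₋₂:
  k=0: a=1, p=1, q=1
  k=1: a=5, p=6, q=5
  k=2: a=10, p=61, q=51
  k=3: a=3, p=189, q=158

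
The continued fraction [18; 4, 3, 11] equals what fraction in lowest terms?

Fold from the inside: start with 11/1.
  3 + 1/11 = 34/11
  4 + 11/34 = 147/34
  18 + 34/147 = 2680/147

2680/147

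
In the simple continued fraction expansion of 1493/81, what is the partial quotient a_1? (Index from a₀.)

1493 = 18·81 + 35   →  a_0 = 18
81 = 2·35 + 11   →  a_1 = 2

2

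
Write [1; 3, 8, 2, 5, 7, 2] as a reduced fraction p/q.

5885/4456

Using pₖ = aₖpₖ₋₁ + pₖ₋₂ and qₖ = aₖqₖ₋₁ + qₖ₋₂:
  k=0: a=1, p=1, q=1
  k=1: a=3, p=4, q=3
  k=2: a=8, p=33, q=25
  k=3: a=2, p=70, q=53
  k=4: a=5, p=383, q=290
  k=5: a=7, p=2751, q=2083
  k=6: a=2, p=5885, q=4456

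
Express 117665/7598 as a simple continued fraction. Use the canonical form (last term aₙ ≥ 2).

117665 = 15×7598 + 3695
7598 = 2×3695 + 208
3695 = 17×208 + 159
208 = 1×159 + 49
159 = 3×49 + 12
49 = 4×12 + 1
12 = 12×1 + 0  (stop)
So 117665/7598 = [15; 2, 17, 1, 3, 4, 12].

[15; 2, 17, 1, 3, 4, 12]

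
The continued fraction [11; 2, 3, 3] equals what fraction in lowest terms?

Fold from the inside: start with 3/1.
  3 + 1/3 = 10/3
  2 + 3/10 = 23/10
  11 + 10/23 = 263/23

263/23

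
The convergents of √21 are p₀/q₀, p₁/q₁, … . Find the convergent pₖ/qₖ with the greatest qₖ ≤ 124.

527/115

√21 = [4; 1, 1, 2, 1, 1, 8, …] (period length 6).
Convergents:
  p_0/q_0 = 4/1
  p_1/q_1 = 5/1
  p_2/q_2 = 9/2
  p_3/q_3 = 23/5
  p_4/q_4 = 32/7
  p_5/q_5 = 55/12
  p_6/q_6 = 472/103
  p_7/q_7 = 527/115
  p_8/q_8 = 999/218
q_7 = 115 ≤ 124 < 218 = q_8, so the answer is 527/115.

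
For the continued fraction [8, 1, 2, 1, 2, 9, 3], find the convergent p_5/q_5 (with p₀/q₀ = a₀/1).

Using pₖ = aₖpₖ₋₁ + pₖ₋₂, qₖ = aₖqₖ₋₁ + qₖ₋₂ (with p₋₁=1, p₋₂=0, q₋₁=0, q₋₂=1):
  k=0: a=8, p=8, q=1
  k=1: a=1, p=9, q=1
  k=2: a=2, p=26, q=3
  k=3: a=1, p=35, q=4
  k=4: a=2, p=96, q=11
  k=5: a=9, p=899, q=103

899/103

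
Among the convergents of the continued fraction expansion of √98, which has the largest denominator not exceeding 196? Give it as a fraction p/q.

√98 = [9; 1, 8, 1, 18, …] (period length 4).
Convergents:
  p_0/q_0 = 9/1
  p_1/q_1 = 10/1
  p_2/q_2 = 89/9
  p_3/q_3 = 99/10
  p_4/q_4 = 1871/189
  p_5/q_5 = 1970/199
q_4 = 189 ≤ 196 < 199 = q_5, so the answer is 1871/189.

1871/189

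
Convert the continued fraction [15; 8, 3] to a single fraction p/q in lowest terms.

378/25

Fold from the inside: start with 3/1.
  8 + 1/3 = 25/3
  15 + 3/25 = 378/25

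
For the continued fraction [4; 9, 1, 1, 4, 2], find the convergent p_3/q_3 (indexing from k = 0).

78/19

Using pₖ = aₖpₖ₋₁ + pₖ₋₂, qₖ = aₖqₖ₋₁ + qₖ₋₂ (with p₋₁=1, p₋₂=0, q₋₁=0, q₋₂=1):
  k=0: a=4, p=4, q=1
  k=1: a=9, p=37, q=9
  k=2: a=1, p=41, q=10
  k=3: a=1, p=78, q=19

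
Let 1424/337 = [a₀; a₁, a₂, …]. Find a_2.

1424 = 4·337 + 76   →  a_0 = 4
337 = 4·76 + 33   →  a_1 = 4
76 = 2·33 + 10   →  a_2 = 2

2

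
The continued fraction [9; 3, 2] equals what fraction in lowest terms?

65/7

Fold from the inside: start with 2/1.
  3 + 1/2 = 7/2
  9 + 2/7 = 65/7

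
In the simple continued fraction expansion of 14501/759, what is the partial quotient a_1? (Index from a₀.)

14501 = 19·759 + 80   →  a_0 = 19
759 = 9·80 + 39   →  a_1 = 9

9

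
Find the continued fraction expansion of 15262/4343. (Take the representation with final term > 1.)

[3; 1, 1, 17, 6, 2, 9]

15262 = 3*4343 + 2233
4343 = 1*2233 + 2110
2233 = 1*2110 + 123
2110 = 17*123 + 19
123 = 6*19 + 9
19 = 2*9 + 1
9 = 9*1 + 0  (stop)
So 15262/4343 = [3; 1, 1, 17, 6, 2, 9].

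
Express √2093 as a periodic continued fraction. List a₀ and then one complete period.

[45; 1, 2, 1, 90]

a₀ = ⌊√2093⌋ = 45.
With m₀=0, d₀=1 and mₖ₊₁ = dₖaₖ − mₖ, dₖ₊₁ = (n − mₖ₊₁²)/dₖ, aₖ₊₁ = ⌊(a₀+mₖ₊₁)/dₖ₊₁⌋:
  k=1: m=45, d=68, a=1
  k=2: m=23, d=23, a=2
  k=3: m=23, d=68, a=1
  k=4: m=45, d=1, a=90
d=1 and a=2a₀=90 at k=4, so the next step gives (m, d) = (45, 68) again — its k=1 value — and the period has length 4.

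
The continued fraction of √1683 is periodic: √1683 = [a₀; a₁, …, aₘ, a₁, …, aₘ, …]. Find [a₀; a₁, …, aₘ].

a₀ = ⌊√1683⌋ = 41.
With m₀=0, d₀=1 and mₖ₊₁ = dₖaₖ − mₖ, dₖ₊₁ = (n − mₖ₊₁²)/dₖ, aₖ₊₁ = ⌊(a₀+mₖ₊₁)/dₖ₊₁⌋:
  k=1: m=41, d=2, a=41
  k=2: m=41, d=1, a=82
d=1 and a=2a₀=82 at k=2, so the next step gives (m, d) = (41, 2) again — its k=1 value — and the period has length 2.

[41; 41, 82]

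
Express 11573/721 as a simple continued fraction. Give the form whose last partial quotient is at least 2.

[16; 19, 2, 18]

11573 = 16*721 + 37
721 = 19*37 + 18
37 = 2*18 + 1
18 = 18*1 + 0  (stop)
So 11573/721 = [16; 19, 2, 18].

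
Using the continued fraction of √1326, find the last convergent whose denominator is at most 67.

√1326 = [36; 2, 2, 2, 2, 2, 72, …] (period length 6).
Convergents:
  p_0/q_0 = 36/1
  p_1/q_1 = 73/2
  p_2/q_2 = 182/5
  p_3/q_3 = 437/12
  p_4/q_4 = 1056/29
  p_5/q_5 = 2549/70
q_4 = 29 ≤ 67 < 70 = q_5, so the answer is 1056/29.

1056/29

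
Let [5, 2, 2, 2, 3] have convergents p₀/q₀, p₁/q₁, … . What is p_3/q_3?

Using pₖ = aₖpₖ₋₁ + pₖ₋₂, qₖ = aₖqₖ₋₁ + qₖ₋₂ (with p₋₁=1, p₋₂=0, q₋₁=0, q₋₂=1):
  k=0: a=5, p=5, q=1
  k=1: a=2, p=11, q=2
  k=2: a=2, p=27, q=5
  k=3: a=2, p=65, q=12

65/12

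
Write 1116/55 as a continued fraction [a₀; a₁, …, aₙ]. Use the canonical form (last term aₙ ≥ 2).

1116 = 20·55 + 16
55 = 3·16 + 7
16 = 2·7 + 2
7 = 3·2 + 1
2 = 2·1 + 0  (stop)
So 1116/55 = [20; 3, 2, 3, 2].

[20; 3, 2, 3, 2]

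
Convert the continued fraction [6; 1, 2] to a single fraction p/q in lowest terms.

20/3

Using pₖ = aₖpₖ₋₁ + pₖ₋₂ and qₖ = aₖqₖ₋₁ + qₖ₋₂:
  k=0: a=6, p=6, q=1
  k=1: a=1, p=7, q=1
  k=2: a=2, p=20, q=3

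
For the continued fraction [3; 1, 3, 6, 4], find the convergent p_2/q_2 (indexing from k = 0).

15/4

Using pₖ = aₖpₖ₋₁ + pₖ₋₂, qₖ = aₖqₖ₋₁ + qₖ₋₂ (with p₋₁=1, p₋₂=0, q₋₁=0, q₋₂=1):
  k=0: a=3, p=3, q=1
  k=1: a=1, p=4, q=1
  k=2: a=3, p=15, q=4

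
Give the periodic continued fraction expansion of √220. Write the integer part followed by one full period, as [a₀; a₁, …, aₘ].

a₀ = ⌊√220⌋ = 14.
With m₀=0, d₀=1 and mₖ₊₁ = dₖaₖ − mₖ, dₖ₊₁ = (n − mₖ₊₁²)/dₖ, aₖ₊₁ = ⌊(a₀+mₖ₊₁)/dₖ₊₁⌋:
  k=1: m=14, d=24, a=1
  k=2: m=10, d=5, a=4
  k=3: m=10, d=24, a=1
  k=4: m=14, d=1, a=28
d=1 and a=2a₀=28 at k=4, so the next step gives (m, d) = (14, 24) again — its k=1 value — and the period has length 4.

[14; 1, 4, 1, 28]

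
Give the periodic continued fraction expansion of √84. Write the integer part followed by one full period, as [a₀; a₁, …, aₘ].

a₀ = ⌊√84⌋ = 9.
With m₀=0, d₀=1 and mₖ₊₁ = dₖaₖ − mₖ, dₖ₊₁ = (n − mₖ₊₁²)/dₖ, aₖ₊₁ = ⌊(a₀+mₖ₊₁)/dₖ₊₁⌋:
  k=1: m=9, d=3, a=6
  k=2: m=9, d=1, a=18
d=1 and a=2a₀=18 at k=2, so the next step gives (m, d) = (9, 3) again — its k=1 value — and the period has length 2.

[9; 6, 18]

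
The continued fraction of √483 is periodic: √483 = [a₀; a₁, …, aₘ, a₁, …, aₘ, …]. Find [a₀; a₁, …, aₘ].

a₀ = ⌊√483⌋ = 21.
With m₀=0, d₀=1 and mₖ₊₁ = dₖaₖ − mₖ, dₖ₊₁ = (n − mₖ₊₁²)/dₖ, aₖ₊₁ = ⌊(a₀+mₖ₊₁)/dₖ₊₁⌋:
  k=1: m=21, d=42, a=1
  k=2: m=21, d=1, a=42
d=1 and a=2a₀=42 at k=2, so the next step gives (m, d) = (21, 42) again — its k=1 value — and the period has length 2.

[21; 1, 42]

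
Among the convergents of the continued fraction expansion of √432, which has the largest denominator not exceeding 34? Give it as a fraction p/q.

√432 = [20; 1, 3, 1, 1, 1, 3, 1, 40, …] (period length 8).
Convergents:
  p_0/q_0 = 20/1
  p_1/q_1 = 21/1
  p_2/q_2 = 83/4
  p_3/q_3 = 104/5
  p_4/q_4 = 187/9
  p_5/q_5 = 291/14
  p_6/q_6 = 1060/51
q_5 = 14 ≤ 34 < 51 = q_6, so the answer is 291/14.

291/14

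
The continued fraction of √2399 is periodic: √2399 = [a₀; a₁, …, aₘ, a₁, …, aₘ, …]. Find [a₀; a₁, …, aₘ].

a₀ = ⌊√2399⌋ = 48.

[48; 1, 47, 1, 96]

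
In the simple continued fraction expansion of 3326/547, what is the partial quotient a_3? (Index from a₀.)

3

3326 = 6·547 + 44   →  a_0 = 6
547 = 12·44 + 19   →  a_1 = 12
44 = 2·19 + 6   →  a_2 = 2
19 = 3·6 + 1   →  a_3 = 3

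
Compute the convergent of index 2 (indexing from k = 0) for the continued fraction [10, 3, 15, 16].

Using pₖ = aₖpₖ₋₁ + pₖ₋₂, qₖ = aₖqₖ₋₁ + qₖ₋₂ (with p₋₁=1, p₋₂=0, q₋₁=0, q₋₂=1):
  k=0: a=10, p=10, q=1
  k=1: a=3, p=31, q=3
  k=2: a=15, p=475, q=46

475/46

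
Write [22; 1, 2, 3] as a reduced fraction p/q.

Fold from the inside: start with 3/1.
  2 + 1/3 = 7/3
  1 + 3/7 = 10/7
  22 + 7/10 = 227/10

227/10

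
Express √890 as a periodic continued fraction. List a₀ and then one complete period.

a₀ = ⌊√890⌋ = 29.
With m₀=0, d₀=1 and mₖ₊₁ = dₖaₖ − mₖ, dₖ₊₁ = (n − mₖ₊₁²)/dₖ, aₖ₊₁ = ⌊(a₀+mₖ₊₁)/dₖ₊₁⌋:
  k=1: m=29, d=49, a=1
  k=2: m=20, d=10, a=4
  k=3: m=20, d=49, a=1
  k=4: m=29, d=1, a=58
d=1 and a=2a₀=58 at k=4, so the next step gives (m, d) = (29, 49) again — its k=1 value — and the period has length 4.

[29; 1, 4, 1, 58]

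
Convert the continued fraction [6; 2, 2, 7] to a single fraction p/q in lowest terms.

Using pₖ = aₖpₖ₋₁ + pₖ₋₂ and qₖ = aₖqₖ₋₁ + qₖ₋₂:
  k=0: a=6, p=6, q=1
  k=1: a=2, p=13, q=2
  k=2: a=2, p=32, q=5
  k=3: a=7, p=237, q=37

237/37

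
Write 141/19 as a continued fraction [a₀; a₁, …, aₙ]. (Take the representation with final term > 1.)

141 = 7*19 + 8
19 = 2*8 + 3
8 = 2*3 + 2
3 = 1*2 + 1
2 = 2*1 + 0  (stop)
So 141/19 = [7; 2, 2, 1, 2].

[7; 2, 2, 1, 2]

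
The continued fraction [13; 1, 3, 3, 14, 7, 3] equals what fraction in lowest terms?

Using pₖ = aₖpₖ₋₁ + pₖ₋₂ and qₖ = aₖqₖ₋₁ + qₖ₋₂:
  k=0: a=13, p=13, q=1
  k=1: a=1, p=14, q=1
  k=2: a=3, p=55, q=4
  k=3: a=3, p=179, q=13
  k=4: a=14, p=2561, q=186
  k=5: a=7, p=18106, q=1315
  k=6: a=3, p=56879, q=4131

56879/4131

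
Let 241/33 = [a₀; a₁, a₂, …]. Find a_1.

3

241 = 7·33 + 10   →  a_0 = 7
33 = 3·10 + 3   →  a_1 = 3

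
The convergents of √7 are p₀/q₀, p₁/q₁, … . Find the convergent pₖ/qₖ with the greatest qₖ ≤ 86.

√7 = [2; 1, 1, 1, 4, …] (period length 4).
Convergents:
  p_0/q_0 = 2/1
  p_1/q_1 = 3/1
  p_2/q_2 = 5/2
  p_3/q_3 = 8/3
  p_4/q_4 = 37/14
  p_5/q_5 = 45/17
  p_6/q_6 = 82/31
  p_7/q_7 = 127/48
  p_8/q_8 = 590/223
q_7 = 48 ≤ 86 < 223 = q_8, so the answer is 127/48.

127/48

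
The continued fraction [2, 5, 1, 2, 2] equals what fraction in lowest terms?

Using pₖ = aₖpₖ₋₁ + pₖ₋₂ and qₖ = aₖqₖ₋₁ + qₖ₋₂:
  k=0: a=2, p=2, q=1
  k=1: a=5, p=11, q=5
  k=2: a=1, p=13, q=6
  k=3: a=2, p=37, q=17
  k=4: a=2, p=87, q=40

87/40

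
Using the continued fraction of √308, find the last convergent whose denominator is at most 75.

351/20

√308 = [17; 1, 1, 4, 1, 1, 34, …] (period length 6).
Convergents:
  p_0/q_0 = 17/1
  p_1/q_1 = 18/1
  p_2/q_2 = 35/2
  p_3/q_3 = 158/9
  p_4/q_4 = 193/11
  p_5/q_5 = 351/20
  p_6/q_6 = 12127/691
q_5 = 20 ≤ 75 < 691 = q_6, so the answer is 351/20.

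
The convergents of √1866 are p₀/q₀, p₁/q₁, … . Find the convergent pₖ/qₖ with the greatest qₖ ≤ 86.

3067/71

√1866 = [43; 5, 14, 5, 86, …] (period length 4).
Convergents:
  p_0/q_0 = 43/1
  p_1/q_1 = 216/5
  p_2/q_2 = 3067/71
  p_3/q_3 = 15551/360
q_2 = 71 ≤ 86 < 360 = q_3, so the answer is 3067/71.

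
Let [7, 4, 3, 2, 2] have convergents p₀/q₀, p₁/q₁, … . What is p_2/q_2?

Using pₖ = aₖpₖ₋₁ + pₖ₋₂, qₖ = aₖqₖ₋₁ + qₖ₋₂ (with p₋₁=1, p₋₂=0, q₋₁=0, q₋₂=1):
  k=0: a=7, p=7, q=1
  k=1: a=4, p=29, q=4
  k=2: a=3, p=94, q=13

94/13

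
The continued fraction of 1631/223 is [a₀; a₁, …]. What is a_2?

1631 = 7·223 + 70   →  a_0 = 7
223 = 3·70 + 13   →  a_1 = 3
70 = 5·13 + 5   →  a_2 = 5

5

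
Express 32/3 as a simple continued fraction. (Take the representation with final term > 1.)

32 = 10·3 + 2
3 = 1·2 + 1
2 = 2·1 + 0  (stop)
So 32/3 = [10; 1, 2].

[10; 1, 2]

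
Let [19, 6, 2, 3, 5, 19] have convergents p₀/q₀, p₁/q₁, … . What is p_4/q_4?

4559/238

Using pₖ = aₖpₖ₋₁ + pₖ₋₂, qₖ = aₖqₖ₋₁ + qₖ₋₂ (with p₋₁=1, p₋₂=0, q₋₁=0, q₋₂=1):
  k=0: a=19, p=19, q=1
  k=1: a=6, p=115, q=6
  k=2: a=2, p=249, q=13
  k=3: a=3, p=862, q=45
  k=4: a=5, p=4559, q=238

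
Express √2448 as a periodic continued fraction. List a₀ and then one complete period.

[49; 2, 10, 2, 98]

a₀ = ⌊√2448⌋ = 49.
With m₀=0, d₀=1 and mₖ₊₁ = dₖaₖ − mₖ, dₖ₊₁ = (n − mₖ₊₁²)/dₖ, aₖ₊₁ = ⌊(a₀+mₖ₊₁)/dₖ₊₁⌋:
  k=1: m=49, d=47, a=2
  k=2: m=45, d=9, a=10
  k=3: m=45, d=47, a=2
  k=4: m=49, d=1, a=98
d=1 and a=2a₀=98 at k=4, so the next step gives (m, d) = (49, 47) again — its k=1 value — and the period has length 4.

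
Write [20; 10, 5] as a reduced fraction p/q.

1025/51

Using pₖ = aₖpₖ₋₁ + pₖ₋₂ and qₖ = aₖqₖ₋₁ + qₖ₋₂:
  k=0: a=20, p=20, q=1
  k=1: a=10, p=201, q=10
  k=2: a=5, p=1025, q=51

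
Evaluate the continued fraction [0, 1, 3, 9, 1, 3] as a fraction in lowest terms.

121/160

Using pₖ = aₖpₖ₋₁ + pₖ₋₂ and qₖ = aₖqₖ₋₁ + qₖ₋₂:
  k=0: a=0, p=0, q=1
  k=1: a=1, p=1, q=1
  k=2: a=3, p=3, q=4
  k=3: a=9, p=28, q=37
  k=4: a=1, p=31, q=41
  k=5: a=3, p=121, q=160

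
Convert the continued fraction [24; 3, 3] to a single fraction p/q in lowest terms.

Using pₖ = aₖpₖ₋₁ + pₖ₋₂ and qₖ = aₖqₖ₋₁ + qₖ₋₂:
  k=0: a=24, p=24, q=1
  k=1: a=3, p=73, q=3
  k=2: a=3, p=243, q=10

243/10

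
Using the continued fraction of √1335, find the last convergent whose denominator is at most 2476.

√1335 = [36; 1, 1, 6, 7, 6, 1, 1, 72, …] (period length 8).
Convergents:
  p_0/q_0 = 36/1
  p_1/q_1 = 37/1
  p_2/q_2 = 73/2
  p_3/q_3 = 475/13
  p_4/q_4 = 3398/93
  p_5/q_5 = 20863/571
  p_6/q_6 = 24261/664
  p_7/q_7 = 45124/1235
  p_8/q_8 = 3273189/89584
q_7 = 1235 ≤ 2476 < 89584 = q_8, so the answer is 45124/1235.

45124/1235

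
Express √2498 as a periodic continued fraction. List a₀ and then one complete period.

[49; 1, 48, 1, 98]

a₀ = ⌊√2498⌋ = 49.
With m₀=0, d₀=1 and mₖ₊₁ = dₖaₖ − mₖ, dₖ₊₁ = (n − mₖ₊₁²)/dₖ, aₖ₊₁ = ⌊(a₀+mₖ₊₁)/dₖ₊₁⌋:
  k=1: m=49, d=97, a=1
  k=2: m=48, d=2, a=48
  k=3: m=48, d=97, a=1
  k=4: m=49, d=1, a=98
d=1 and a=2a₀=98 at k=4, so the next step gives (m, d) = (49, 97) again — its k=1 value — and the period has length 4.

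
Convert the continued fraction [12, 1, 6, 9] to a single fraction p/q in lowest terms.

823/64

Fold from the inside: start with 9/1.
  6 + 1/9 = 55/9
  1 + 9/55 = 64/55
  12 + 55/64 = 823/64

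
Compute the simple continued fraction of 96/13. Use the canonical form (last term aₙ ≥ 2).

96 = 7×13 + 5
13 = 2×5 + 3
5 = 1×3 + 2
3 = 1×2 + 1
2 = 2×1 + 0  (stop)
So 96/13 = [7; 2, 1, 1, 2].

[7; 2, 1, 1, 2]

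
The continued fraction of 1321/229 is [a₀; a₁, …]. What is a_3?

3

1321 = 5·229 + 176   →  a_0 = 5
229 = 1·176 + 53   →  a_1 = 1
176 = 3·53 + 17   →  a_2 = 3
53 = 3·17 + 2   →  a_3 = 3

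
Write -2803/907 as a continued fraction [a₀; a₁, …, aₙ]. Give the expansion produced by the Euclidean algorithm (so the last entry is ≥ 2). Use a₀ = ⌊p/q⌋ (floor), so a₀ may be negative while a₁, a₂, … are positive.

[-4; 1, 10, 16, 2, 2]

-2803 = -4*907 + 825
907 = 1*825 + 82
825 = 10*82 + 5
82 = 16*5 + 2
5 = 2*2 + 1
2 = 2*1 + 0  (stop)
So -2803/907 = [-4; 1, 10, 16, 2, 2].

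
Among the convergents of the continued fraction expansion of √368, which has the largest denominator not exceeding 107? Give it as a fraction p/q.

√368 = [19; 5, 2, 5, 38, …] (period length 4).
Convergents:
  p_0/q_0 = 19/1
  p_1/q_1 = 96/5
  p_2/q_2 = 211/11
  p_3/q_3 = 1151/60
  p_4/q_4 = 43949/2291
q_3 = 60 ≤ 107 < 2291 = q_4, so the answer is 1151/60.

1151/60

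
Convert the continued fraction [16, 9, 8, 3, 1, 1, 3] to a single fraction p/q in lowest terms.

Fold from the inside: start with 3/1.
  1 + 1/3 = 4/3
  1 + 3/4 = 7/4
  3 + 4/7 = 25/7
  8 + 7/25 = 207/25
  9 + 25/207 = 1888/207
  16 + 207/1888 = 30415/1888

30415/1888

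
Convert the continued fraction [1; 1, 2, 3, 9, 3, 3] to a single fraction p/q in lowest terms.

1631/960

Using pₖ = aₖpₖ₋₁ + pₖ₋₂ and qₖ = aₖqₖ₋₁ + qₖ₋₂:
  k=0: a=1, p=1, q=1
  k=1: a=1, p=2, q=1
  k=2: a=2, p=5, q=3
  k=3: a=3, p=17, q=10
  k=4: a=9, p=158, q=93
  k=5: a=3, p=491, q=289
  k=6: a=3, p=1631, q=960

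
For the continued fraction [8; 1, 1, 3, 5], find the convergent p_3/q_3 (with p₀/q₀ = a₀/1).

60/7

Using pₖ = aₖpₖ₋₁ + pₖ₋₂, qₖ = aₖqₖ₋₁ + qₖ₋₂ (with p₋₁=1, p₋₂=0, q₋₁=0, q₋₂=1):
  k=0: a=8, p=8, q=1
  k=1: a=1, p=9, q=1
  k=2: a=1, p=17, q=2
  k=3: a=3, p=60, q=7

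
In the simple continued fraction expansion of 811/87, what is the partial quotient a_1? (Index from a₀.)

3

811 = 9·87 + 28   →  a_0 = 9
87 = 3·28 + 3   →  a_1 = 3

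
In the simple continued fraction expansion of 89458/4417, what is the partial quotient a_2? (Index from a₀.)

1

89458 = 20·4417 + 1118   →  a_0 = 20
4417 = 3·1118 + 1063   →  a_1 = 3
1118 = 1·1063 + 55   →  a_2 = 1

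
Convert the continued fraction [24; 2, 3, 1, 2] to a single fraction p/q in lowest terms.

611/25

Using pₖ = aₖpₖ₋₁ + pₖ₋₂ and qₖ = aₖqₖ₋₁ + qₖ₋₂:
  k=0: a=24, p=24, q=1
  k=1: a=2, p=49, q=2
  k=2: a=3, p=171, q=7
  k=3: a=1, p=220, q=9
  k=4: a=2, p=611, q=25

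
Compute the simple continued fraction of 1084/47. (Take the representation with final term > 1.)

1084 = 23*47 + 3
47 = 15*3 + 2
3 = 1*2 + 1
2 = 2*1 + 0  (stop)
So 1084/47 = [23; 15, 1, 2].

[23; 15, 1, 2]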